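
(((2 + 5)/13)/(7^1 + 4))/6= 7/858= 0.01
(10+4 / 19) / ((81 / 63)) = 1358 / 171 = 7.94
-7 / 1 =-7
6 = 6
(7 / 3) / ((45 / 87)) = 203 / 45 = 4.51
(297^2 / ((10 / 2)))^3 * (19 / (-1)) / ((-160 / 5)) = 13040441549353251 / 4000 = 3260110387338.31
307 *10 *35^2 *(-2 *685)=-5152227500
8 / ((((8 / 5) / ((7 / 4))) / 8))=70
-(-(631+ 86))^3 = 368601813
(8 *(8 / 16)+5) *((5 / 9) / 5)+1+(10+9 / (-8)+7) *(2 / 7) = 183 / 28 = 6.54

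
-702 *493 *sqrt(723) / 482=-173043 *sqrt(723) / 241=-19306.62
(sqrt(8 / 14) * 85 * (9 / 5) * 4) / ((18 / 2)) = 136 * sqrt(7) / 7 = 51.40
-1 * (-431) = 431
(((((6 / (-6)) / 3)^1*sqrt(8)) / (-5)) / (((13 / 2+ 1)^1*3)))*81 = 12*sqrt(2) / 25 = 0.68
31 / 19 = 1.63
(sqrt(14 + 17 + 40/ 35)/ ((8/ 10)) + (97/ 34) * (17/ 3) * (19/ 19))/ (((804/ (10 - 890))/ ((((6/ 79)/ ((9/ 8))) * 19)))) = -32.65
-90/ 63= -10/ 7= -1.43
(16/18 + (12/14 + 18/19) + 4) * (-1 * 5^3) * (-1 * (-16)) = -16024000/1197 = -13386.80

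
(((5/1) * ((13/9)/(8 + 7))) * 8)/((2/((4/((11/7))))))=1456/297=4.90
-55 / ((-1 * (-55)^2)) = 1 / 55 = 0.02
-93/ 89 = -1.04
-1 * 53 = -53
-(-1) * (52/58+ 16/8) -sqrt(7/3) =84/29 -sqrt(21)/3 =1.37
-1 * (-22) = 22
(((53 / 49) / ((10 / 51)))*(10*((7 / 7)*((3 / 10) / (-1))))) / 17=-477 / 490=-0.97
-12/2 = -6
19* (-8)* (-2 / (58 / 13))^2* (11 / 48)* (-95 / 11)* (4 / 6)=305045 / 7569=40.30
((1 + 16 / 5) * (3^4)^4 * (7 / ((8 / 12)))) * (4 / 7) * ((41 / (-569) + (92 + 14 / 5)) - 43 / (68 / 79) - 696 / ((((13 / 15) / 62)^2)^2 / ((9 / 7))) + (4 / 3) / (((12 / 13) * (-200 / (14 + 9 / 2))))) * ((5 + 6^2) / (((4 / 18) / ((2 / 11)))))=-2591872731826011618836972773393179 / 3038976083000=-852876976006793936600.05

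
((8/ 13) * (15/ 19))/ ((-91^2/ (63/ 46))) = -540/ 6720623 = -0.00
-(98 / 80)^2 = -2401 / 1600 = -1.50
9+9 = 18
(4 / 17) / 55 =0.00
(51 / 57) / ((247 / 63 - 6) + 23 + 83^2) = 1071 / 8271175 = 0.00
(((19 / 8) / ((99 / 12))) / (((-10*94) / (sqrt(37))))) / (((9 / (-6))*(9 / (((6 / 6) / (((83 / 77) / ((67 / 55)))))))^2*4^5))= 4179259*sqrt(37) / 1329364929024000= 0.00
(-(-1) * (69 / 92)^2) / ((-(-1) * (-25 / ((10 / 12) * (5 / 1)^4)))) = -375 / 32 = -11.72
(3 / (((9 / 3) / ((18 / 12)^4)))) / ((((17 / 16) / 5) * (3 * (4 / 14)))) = 945 / 34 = 27.79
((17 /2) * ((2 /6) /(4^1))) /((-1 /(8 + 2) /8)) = -170 /3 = -56.67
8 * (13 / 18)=5.78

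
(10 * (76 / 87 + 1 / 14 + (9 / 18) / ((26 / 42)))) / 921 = 138760 / 7291557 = 0.02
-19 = -19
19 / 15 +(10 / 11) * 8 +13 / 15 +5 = 2377 / 165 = 14.41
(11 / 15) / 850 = 11 / 12750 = 0.00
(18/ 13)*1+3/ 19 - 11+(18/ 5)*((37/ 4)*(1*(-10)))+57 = -70508/ 247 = -285.46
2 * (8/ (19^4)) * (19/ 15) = 16/ 102885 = 0.00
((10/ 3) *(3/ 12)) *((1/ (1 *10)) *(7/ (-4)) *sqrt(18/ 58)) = -7 *sqrt(29)/ 464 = -0.08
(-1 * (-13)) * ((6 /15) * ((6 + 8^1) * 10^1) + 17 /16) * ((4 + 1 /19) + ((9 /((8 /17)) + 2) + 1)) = 47226751 /2432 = 19418.89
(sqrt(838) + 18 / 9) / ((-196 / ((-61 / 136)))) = 61 / 13328 + 61 * sqrt(838) / 26656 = 0.07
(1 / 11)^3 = 1 / 1331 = 0.00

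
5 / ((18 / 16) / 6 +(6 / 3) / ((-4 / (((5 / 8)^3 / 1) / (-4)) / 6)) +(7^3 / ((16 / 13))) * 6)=10240 / 3425271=0.00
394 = 394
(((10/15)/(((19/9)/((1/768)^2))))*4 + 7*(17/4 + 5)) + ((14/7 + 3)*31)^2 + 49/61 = 24090.55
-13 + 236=223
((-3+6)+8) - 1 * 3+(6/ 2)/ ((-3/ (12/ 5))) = 28/ 5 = 5.60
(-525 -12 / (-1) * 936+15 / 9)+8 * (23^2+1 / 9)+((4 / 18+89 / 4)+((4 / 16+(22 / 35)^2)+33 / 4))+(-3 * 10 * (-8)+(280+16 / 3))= 683473099 / 44100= 15498.26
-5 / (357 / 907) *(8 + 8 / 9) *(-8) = 2902400 / 3213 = 903.33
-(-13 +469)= -456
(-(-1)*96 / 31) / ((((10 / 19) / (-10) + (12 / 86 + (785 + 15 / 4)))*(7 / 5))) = 1568640 / 559408423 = 0.00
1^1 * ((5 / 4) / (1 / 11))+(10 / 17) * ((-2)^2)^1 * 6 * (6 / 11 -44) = -448595 / 748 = -599.73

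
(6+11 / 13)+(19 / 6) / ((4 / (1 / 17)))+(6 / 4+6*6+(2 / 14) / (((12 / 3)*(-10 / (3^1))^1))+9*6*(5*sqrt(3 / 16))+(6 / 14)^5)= 4947116459 / 111430410+135*sqrt(3) / 2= 161.31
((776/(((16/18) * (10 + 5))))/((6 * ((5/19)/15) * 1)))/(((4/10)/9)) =49761/4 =12440.25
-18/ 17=-1.06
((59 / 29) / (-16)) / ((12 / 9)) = -177 / 1856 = -0.10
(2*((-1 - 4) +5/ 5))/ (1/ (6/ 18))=-8/ 3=-2.67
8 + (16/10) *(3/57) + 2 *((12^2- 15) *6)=147828/95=1556.08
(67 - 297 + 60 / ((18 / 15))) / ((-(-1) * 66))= -30 / 11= -2.73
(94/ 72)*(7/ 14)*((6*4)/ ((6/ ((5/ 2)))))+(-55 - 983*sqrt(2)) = -983*sqrt(2) - 1745/ 36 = -1438.64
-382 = -382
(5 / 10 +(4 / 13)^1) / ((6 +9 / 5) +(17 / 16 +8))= 840 / 17537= 0.05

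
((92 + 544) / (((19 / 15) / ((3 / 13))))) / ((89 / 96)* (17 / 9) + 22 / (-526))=1300675968 / 19187701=67.79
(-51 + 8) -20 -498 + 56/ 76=-10645/ 19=-560.26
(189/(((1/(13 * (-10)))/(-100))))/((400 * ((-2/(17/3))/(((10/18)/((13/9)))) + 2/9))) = -1342575/152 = -8832.73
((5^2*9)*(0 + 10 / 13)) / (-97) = -2250 / 1261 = -1.78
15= 15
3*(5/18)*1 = 5/6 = 0.83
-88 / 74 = -44 / 37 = -1.19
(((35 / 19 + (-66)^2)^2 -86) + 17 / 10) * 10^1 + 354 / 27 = 617007999781 / 3249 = 189907048.26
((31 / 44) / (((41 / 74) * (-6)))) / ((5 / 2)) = -1147 / 13530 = -0.08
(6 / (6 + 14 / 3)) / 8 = 9 / 128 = 0.07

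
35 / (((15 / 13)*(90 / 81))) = 273 / 10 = 27.30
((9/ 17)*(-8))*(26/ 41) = -1872/ 697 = -2.69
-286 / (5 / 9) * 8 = -20592 / 5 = -4118.40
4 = 4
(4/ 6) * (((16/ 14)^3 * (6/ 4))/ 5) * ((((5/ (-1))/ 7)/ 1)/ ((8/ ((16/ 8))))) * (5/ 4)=-160/ 2401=-0.07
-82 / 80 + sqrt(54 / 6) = 79 / 40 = 1.98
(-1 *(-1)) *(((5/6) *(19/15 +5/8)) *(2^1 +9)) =17.34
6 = 6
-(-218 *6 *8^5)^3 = 78735943644758811869184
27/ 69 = 9/ 23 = 0.39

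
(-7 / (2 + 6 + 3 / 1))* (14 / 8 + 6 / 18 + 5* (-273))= 114485 / 132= 867.31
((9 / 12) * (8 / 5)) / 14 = 3 / 35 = 0.09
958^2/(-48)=-229441/12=-19120.08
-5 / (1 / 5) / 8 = -25 / 8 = -3.12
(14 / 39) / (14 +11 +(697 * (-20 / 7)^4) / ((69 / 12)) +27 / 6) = 1546244 / 34921308123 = 0.00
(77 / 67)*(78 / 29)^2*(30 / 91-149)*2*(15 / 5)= -417883752 / 56347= -7416.26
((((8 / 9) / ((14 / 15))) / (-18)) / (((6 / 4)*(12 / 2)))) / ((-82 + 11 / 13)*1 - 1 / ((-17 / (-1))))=1105 / 15264774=0.00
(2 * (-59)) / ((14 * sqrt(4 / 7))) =-59 * sqrt(7) / 14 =-11.15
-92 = -92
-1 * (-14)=14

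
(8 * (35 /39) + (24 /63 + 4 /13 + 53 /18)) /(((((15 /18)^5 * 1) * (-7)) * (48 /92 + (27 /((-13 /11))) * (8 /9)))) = 14664708 /75490625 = 0.19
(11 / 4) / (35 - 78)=-11 / 172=-0.06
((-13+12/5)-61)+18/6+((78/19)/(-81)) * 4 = -176479/2565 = -68.80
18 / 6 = 3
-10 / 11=-0.91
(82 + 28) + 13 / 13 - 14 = 97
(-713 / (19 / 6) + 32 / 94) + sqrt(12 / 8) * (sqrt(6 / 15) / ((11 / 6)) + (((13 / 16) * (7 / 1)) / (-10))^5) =-200762 / 893 - 6240321451 * sqrt(6) / 209715200000 + 6 * sqrt(15) / 55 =-224.47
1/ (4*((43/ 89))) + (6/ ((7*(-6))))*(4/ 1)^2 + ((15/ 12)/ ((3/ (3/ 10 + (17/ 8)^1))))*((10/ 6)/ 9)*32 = 411491/ 97524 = 4.22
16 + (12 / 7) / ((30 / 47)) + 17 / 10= 1427 / 70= 20.39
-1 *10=-10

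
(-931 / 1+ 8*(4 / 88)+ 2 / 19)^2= 37822859361 / 43681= 865888.13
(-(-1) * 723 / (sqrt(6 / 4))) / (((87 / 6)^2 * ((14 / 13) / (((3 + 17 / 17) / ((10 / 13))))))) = 13.56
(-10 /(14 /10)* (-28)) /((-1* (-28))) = 50 /7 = 7.14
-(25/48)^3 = -15625/110592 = -0.14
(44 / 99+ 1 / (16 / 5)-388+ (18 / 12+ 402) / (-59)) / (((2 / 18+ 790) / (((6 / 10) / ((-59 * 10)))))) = 10044363 / 19802712800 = 0.00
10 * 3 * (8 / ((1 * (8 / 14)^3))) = 5145 / 4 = 1286.25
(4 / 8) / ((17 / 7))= 7 / 34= 0.21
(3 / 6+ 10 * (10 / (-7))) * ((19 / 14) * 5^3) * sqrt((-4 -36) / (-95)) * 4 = -48250 * sqrt(38) / 49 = -6070.06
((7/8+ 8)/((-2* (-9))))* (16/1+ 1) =1207/144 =8.38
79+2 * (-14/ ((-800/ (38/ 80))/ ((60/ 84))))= 79.01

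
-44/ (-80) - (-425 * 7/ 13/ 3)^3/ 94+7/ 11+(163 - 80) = 2948003449603/ 613358460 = 4806.33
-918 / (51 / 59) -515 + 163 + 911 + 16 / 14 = -3513 / 7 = -501.86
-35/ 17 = -2.06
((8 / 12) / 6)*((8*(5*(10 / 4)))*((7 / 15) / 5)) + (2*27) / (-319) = 7474 / 8613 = 0.87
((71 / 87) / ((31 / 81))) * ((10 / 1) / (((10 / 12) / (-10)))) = -230040 / 899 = -255.88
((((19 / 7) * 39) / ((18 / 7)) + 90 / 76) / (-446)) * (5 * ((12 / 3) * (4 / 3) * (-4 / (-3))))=-386240 / 114399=-3.38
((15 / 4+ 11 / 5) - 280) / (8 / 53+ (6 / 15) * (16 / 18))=-541.07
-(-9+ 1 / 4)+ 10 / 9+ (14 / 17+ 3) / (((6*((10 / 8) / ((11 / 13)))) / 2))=6563 / 612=10.72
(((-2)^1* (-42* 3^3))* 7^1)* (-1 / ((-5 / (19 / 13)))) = 301644 / 65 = 4640.68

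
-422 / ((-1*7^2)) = 422 / 49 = 8.61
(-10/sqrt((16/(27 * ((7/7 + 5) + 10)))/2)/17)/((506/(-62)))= 930 * sqrt(6)/4301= 0.53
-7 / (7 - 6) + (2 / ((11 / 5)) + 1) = -56 / 11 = -5.09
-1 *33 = -33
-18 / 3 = -6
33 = 33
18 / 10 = 9 / 5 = 1.80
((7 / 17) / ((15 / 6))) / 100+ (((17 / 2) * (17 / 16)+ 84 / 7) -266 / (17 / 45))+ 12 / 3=-2716339 / 4000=-679.08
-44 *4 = -176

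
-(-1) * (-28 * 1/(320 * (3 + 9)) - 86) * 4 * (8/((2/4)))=-82567/15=-5504.47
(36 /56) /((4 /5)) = 45 /56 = 0.80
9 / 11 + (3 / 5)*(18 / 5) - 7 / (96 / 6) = 2.54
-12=-12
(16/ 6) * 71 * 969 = 183464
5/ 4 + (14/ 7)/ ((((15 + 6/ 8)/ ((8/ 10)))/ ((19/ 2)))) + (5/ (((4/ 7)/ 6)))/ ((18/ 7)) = 7129/ 315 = 22.63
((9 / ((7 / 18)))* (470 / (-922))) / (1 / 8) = -304560 / 3227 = -94.38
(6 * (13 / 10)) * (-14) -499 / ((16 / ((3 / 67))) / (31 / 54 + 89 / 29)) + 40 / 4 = -291787639 / 2797920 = -104.29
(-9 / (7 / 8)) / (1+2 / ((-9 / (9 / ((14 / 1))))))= -12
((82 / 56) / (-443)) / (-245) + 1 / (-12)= -379811 / 4558470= -0.08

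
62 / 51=1.22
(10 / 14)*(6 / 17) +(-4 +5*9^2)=47749 / 119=401.25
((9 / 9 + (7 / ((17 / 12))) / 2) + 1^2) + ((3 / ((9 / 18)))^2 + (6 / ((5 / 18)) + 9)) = 6041 / 85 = 71.07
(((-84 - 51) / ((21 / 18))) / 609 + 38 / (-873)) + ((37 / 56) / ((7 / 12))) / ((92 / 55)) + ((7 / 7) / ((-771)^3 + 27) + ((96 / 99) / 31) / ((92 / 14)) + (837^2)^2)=34738809231969538245644020543 / 70780413548097792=490796923761.45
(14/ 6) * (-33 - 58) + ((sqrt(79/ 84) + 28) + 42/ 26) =-7126/ 39 + sqrt(1659)/ 42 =-181.75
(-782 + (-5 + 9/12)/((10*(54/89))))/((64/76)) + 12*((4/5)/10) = -160444247/172800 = -928.50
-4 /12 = -1 /3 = -0.33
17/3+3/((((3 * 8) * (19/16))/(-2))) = 311/57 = 5.46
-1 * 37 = -37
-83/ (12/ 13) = -89.92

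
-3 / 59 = -0.05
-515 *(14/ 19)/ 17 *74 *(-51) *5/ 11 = 8003100/ 209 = 38292.34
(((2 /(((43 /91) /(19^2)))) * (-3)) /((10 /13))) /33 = -427063 /2365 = -180.58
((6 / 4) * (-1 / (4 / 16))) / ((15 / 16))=-32 / 5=-6.40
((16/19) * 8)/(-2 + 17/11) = -1408/95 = -14.82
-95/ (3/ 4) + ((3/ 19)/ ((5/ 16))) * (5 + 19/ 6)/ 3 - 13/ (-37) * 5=-1302671/ 10545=-123.53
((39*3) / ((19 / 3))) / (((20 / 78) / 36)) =246402 / 95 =2593.71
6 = 6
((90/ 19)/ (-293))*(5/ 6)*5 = -375/ 5567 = -0.07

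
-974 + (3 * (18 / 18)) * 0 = -974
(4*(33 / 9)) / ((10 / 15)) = 22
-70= -70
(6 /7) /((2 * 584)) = 3 /4088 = 0.00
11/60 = 0.18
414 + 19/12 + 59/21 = 11715/28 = 418.39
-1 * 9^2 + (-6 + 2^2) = -83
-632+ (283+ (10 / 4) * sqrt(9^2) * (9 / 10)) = -328.75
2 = 2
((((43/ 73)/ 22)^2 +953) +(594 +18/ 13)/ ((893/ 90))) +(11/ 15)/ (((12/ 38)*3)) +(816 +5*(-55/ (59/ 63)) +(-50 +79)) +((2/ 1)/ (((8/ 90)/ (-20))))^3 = -21732103022407948816433/ 238490823516660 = -91123434.86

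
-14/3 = -4.67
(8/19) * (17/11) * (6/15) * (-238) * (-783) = 50688288/1045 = 48505.54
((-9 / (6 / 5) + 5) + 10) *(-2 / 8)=-15 / 8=-1.88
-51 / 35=-1.46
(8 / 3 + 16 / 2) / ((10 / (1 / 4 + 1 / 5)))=12 / 25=0.48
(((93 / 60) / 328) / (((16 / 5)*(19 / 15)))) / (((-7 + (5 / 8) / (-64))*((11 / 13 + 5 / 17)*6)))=-34255 / 1409098824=-0.00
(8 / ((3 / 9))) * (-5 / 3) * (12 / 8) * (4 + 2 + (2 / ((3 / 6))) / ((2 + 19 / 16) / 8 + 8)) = -388.58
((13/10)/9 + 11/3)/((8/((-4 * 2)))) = -343/90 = -3.81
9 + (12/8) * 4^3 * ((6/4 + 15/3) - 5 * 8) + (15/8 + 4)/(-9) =-3207.65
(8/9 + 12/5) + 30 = 1498/45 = 33.29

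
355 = 355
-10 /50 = -1 /5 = -0.20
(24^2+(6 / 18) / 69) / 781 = 119233 / 161667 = 0.74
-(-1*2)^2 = -4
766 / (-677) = -766 / 677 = -1.13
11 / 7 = 1.57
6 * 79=474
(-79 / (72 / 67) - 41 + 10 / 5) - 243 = -355.51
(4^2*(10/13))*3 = 480/13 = 36.92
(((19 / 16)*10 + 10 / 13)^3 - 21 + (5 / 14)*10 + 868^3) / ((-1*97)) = -6742000.37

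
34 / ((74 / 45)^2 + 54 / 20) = 137700 / 21887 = 6.29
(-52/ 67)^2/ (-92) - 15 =-1549381/ 103247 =-15.01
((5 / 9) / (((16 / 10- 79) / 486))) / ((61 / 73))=-10950 / 2623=-4.17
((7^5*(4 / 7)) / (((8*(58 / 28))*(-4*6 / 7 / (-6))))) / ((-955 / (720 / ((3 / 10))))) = -14117880 / 5539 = -2548.81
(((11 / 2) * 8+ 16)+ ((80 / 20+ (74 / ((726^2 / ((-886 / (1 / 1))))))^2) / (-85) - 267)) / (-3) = 61114585269824 / 885516537411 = 69.02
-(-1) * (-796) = -796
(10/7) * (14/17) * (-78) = -1560/17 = -91.76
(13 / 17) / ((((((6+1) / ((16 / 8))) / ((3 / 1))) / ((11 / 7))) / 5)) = 4290 / 833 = 5.15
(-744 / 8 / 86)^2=8649 / 7396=1.17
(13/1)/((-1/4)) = -52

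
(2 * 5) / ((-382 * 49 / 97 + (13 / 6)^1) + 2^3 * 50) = 5820 / 121753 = 0.05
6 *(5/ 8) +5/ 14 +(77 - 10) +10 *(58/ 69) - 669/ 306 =2539717/ 32844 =77.33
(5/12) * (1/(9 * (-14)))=-5/1512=-0.00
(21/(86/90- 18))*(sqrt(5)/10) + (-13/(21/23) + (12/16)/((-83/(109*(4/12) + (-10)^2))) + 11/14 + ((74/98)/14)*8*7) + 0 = -569245/48804- 189*sqrt(5)/1534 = -11.94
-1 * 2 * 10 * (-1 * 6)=120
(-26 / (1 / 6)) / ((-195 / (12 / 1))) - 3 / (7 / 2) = 306 / 35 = 8.74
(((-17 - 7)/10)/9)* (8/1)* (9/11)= -96/55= -1.75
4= 4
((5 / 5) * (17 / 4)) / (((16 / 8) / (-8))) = -17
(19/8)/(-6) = -19/48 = -0.40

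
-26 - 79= -105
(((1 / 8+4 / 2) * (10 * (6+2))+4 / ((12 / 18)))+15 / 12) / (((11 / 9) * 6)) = 2127 / 88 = 24.17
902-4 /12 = 2705 /3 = 901.67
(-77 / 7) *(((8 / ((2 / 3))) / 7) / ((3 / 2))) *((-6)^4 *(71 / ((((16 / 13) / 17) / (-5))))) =559227240 / 7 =79889605.71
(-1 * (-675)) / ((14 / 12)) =4050 / 7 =578.57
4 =4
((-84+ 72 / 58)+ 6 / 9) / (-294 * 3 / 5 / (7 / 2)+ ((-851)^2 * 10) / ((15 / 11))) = -17855 / 1155089633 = -0.00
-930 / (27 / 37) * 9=-11470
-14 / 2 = -7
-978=-978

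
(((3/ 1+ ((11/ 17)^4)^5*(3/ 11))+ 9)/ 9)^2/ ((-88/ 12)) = -0.24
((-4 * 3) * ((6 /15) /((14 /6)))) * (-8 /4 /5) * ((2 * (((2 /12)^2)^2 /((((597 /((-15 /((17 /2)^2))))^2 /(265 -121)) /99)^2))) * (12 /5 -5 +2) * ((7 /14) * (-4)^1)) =346851901440 /76577593929505512487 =0.00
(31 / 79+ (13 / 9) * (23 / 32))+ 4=5.43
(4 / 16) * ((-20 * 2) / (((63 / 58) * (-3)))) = 580 / 189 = 3.07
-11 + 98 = 87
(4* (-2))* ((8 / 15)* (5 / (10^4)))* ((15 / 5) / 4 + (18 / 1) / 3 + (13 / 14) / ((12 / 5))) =-1199 / 78750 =-0.02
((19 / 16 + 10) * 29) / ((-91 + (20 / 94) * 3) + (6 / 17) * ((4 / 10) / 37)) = -767307665 / 213700016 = -3.59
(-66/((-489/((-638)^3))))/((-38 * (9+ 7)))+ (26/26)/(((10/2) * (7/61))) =12498155049/216790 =57650.98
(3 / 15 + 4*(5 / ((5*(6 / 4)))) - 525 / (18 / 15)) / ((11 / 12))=-26078 / 55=-474.15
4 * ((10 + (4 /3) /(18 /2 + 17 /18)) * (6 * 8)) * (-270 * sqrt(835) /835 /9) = -2089728 * sqrt(835) /29893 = -2020.06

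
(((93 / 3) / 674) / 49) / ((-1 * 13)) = -0.00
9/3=3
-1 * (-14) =14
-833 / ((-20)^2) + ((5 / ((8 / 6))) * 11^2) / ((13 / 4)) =715171 / 5200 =137.53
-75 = -75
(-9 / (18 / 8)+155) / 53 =151 / 53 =2.85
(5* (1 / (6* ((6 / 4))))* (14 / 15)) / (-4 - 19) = -14 / 621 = -0.02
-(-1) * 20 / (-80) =-0.25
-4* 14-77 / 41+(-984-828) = -76665 / 41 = -1869.88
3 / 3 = 1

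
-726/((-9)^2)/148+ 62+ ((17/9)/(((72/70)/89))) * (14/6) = 15942935/35964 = 443.30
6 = 6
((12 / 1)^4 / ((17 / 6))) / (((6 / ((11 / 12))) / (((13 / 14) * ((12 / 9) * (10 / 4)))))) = 411840 / 119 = 3460.84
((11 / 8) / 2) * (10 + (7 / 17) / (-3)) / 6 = 5533 / 4896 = 1.13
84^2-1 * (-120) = 7176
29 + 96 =125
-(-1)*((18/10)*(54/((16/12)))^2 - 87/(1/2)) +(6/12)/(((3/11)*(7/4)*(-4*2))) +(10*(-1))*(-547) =1732147/210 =8248.32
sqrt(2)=1.41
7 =7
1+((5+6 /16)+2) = 67 /8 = 8.38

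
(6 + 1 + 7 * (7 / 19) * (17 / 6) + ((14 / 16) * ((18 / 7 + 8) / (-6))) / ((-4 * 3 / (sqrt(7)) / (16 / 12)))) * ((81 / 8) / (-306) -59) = -26188967 / 31008 -594109 * sqrt(7) / 58752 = -871.34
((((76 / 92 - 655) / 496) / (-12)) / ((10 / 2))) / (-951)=-7523 / 325470240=-0.00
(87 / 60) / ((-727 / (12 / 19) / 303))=-26361 / 69065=-0.38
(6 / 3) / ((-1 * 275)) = -2 / 275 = -0.01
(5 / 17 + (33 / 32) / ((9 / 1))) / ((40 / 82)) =27347 / 32640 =0.84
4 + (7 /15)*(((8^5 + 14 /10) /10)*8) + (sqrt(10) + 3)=sqrt(10) + 4590341 /375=12244.07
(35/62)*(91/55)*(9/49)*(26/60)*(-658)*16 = -1334424/1705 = -782.65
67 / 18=3.72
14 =14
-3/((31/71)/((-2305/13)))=490965/403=1218.28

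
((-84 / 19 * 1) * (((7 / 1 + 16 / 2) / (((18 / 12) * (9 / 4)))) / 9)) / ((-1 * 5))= 224 / 513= 0.44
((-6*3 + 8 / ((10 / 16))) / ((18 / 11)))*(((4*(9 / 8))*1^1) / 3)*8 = -572 / 15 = -38.13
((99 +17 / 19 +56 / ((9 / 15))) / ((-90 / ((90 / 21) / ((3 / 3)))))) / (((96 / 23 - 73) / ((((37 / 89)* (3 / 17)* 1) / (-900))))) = -4686457 / 430036434450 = -0.00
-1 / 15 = -0.07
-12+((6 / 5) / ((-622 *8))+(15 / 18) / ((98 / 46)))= -21229301 / 1828680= -11.61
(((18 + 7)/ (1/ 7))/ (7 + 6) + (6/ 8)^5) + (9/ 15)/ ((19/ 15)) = 3584629/ 252928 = 14.17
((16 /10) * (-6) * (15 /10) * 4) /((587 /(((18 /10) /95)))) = -2592 /1394125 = -0.00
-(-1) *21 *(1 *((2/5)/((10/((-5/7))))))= -3/5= -0.60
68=68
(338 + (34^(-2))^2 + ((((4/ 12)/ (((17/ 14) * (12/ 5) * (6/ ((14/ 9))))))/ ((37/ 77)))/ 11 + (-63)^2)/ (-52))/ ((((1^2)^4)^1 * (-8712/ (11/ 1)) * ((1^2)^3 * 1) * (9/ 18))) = -3715636293491/ 5623018584768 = -0.66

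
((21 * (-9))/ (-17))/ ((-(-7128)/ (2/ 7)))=1/ 2244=0.00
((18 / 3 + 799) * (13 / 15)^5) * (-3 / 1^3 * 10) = -11808.03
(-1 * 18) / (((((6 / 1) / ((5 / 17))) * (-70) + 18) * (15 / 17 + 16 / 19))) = 969 / 130895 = 0.01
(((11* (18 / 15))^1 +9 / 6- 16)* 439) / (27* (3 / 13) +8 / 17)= -1261247 / 14810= -85.16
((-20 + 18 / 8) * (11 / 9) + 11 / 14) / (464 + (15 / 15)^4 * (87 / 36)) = -0.04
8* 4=32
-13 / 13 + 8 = 7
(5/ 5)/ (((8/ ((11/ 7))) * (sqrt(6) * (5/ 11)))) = 121 * sqrt(6)/ 1680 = 0.18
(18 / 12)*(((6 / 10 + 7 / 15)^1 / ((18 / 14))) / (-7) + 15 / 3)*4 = 1318 / 45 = 29.29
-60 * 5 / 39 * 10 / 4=-250 / 13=-19.23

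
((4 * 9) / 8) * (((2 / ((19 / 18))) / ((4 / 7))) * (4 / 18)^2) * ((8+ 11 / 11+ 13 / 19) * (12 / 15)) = 10304 / 1805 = 5.71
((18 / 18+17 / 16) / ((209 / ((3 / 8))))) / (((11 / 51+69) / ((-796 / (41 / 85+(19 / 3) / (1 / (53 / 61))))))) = -284161851 / 39962130304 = -0.01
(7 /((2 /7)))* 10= 245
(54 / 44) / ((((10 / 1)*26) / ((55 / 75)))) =9 / 2600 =0.00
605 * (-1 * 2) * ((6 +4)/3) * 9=-36300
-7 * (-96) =672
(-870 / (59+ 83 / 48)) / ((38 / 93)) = -388368 / 11077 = -35.06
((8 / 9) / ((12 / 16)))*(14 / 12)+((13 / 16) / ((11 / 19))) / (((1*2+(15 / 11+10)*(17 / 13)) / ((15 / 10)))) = 9421297 / 6249312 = 1.51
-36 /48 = -3 /4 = -0.75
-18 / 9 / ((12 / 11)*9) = -11 / 54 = -0.20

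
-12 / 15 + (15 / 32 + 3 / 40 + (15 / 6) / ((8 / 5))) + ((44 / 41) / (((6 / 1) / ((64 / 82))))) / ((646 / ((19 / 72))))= 161267051 / 123452640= 1.31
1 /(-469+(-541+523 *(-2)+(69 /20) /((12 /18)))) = -40 /82033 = -0.00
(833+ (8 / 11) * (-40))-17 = 8656 / 11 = 786.91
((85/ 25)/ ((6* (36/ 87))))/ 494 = 493/ 177840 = 0.00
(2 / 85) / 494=1 / 20995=0.00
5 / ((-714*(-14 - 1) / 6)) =0.00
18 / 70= 9 / 35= 0.26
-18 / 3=-6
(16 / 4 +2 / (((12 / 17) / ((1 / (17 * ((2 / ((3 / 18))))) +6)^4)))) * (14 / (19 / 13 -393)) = -131.87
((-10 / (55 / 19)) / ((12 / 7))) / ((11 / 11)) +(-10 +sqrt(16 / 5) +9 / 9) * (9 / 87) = -2.76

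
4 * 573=2292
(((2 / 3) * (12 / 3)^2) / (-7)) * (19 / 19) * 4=-6.10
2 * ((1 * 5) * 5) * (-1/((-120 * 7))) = 5/84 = 0.06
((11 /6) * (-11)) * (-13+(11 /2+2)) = 1331 /12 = 110.92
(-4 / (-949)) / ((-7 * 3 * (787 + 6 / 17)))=-68 / 266749665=-0.00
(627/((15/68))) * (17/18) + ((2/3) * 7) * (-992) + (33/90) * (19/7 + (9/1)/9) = -612197/315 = -1943.48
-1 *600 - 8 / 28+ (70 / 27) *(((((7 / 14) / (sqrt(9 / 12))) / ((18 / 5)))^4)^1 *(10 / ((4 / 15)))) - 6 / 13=-464795299783 / 773778096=-600.68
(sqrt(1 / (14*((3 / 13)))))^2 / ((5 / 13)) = 0.80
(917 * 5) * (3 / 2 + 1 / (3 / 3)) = 22925 / 2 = 11462.50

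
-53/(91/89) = -4717/91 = -51.84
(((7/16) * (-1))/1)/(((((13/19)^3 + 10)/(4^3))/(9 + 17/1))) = -4993352/70787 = -70.54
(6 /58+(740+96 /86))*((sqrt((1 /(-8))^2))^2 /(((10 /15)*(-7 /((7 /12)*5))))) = -4621505 /638464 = -7.24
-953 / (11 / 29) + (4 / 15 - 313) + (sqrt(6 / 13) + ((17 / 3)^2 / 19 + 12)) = -26442137 / 9405 + sqrt(78) / 13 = -2810.82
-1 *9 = -9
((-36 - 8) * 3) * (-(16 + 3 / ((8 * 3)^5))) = 467140619 / 221184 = 2112.00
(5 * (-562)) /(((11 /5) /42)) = -590100 /11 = -53645.45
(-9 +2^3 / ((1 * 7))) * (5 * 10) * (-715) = 1966250 / 7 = 280892.86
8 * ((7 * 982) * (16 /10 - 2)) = -109984 /5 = -21996.80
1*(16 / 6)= 8 / 3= 2.67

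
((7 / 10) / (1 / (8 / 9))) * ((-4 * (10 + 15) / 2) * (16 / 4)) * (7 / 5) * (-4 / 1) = 6272 / 9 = 696.89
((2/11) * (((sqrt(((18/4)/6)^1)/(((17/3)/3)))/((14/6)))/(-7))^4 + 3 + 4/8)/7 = 148296443633837/296592877701736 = 0.50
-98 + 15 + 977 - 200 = 694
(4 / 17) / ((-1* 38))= -2 / 323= -0.01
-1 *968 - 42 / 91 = -12590 / 13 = -968.46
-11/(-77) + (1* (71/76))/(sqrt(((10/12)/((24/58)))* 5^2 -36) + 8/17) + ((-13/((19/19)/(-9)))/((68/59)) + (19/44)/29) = 61557* sqrt(2066)/11169302 + 21547854058300/211998936611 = 101.89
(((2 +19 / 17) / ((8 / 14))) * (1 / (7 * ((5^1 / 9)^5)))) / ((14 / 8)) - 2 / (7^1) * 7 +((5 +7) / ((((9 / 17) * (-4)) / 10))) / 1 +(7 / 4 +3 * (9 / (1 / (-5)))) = -818872961 / 4462500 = -183.50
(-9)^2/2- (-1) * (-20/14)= 547/14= 39.07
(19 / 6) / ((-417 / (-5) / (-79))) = -7505 / 2502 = -3.00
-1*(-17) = 17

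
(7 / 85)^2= 49 / 7225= 0.01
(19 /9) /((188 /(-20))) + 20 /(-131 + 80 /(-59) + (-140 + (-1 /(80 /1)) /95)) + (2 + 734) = 12668456094649 /17219548719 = 735.70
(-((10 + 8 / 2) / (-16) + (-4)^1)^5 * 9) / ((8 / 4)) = 812017791 / 65536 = 12390.41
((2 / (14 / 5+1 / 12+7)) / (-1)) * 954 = -114480 / 593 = -193.05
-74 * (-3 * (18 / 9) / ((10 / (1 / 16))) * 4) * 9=999 / 10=99.90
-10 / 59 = -0.17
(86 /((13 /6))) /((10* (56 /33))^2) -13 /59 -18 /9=-125226821 /60132800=-2.08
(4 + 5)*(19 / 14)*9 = 1539 / 14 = 109.93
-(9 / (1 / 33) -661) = 364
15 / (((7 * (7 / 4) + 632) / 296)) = 5920 / 859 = 6.89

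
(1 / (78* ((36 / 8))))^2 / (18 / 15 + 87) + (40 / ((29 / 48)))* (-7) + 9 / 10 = -7287991990649 / 15756175890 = -462.55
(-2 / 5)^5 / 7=-32 / 21875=-0.00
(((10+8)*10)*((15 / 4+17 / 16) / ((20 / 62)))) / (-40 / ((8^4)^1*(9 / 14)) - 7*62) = -883872 / 142853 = -6.19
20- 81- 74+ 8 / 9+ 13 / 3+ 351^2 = 1107641 / 9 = 123071.22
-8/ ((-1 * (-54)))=-0.15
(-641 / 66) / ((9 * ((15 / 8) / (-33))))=2564 / 135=18.99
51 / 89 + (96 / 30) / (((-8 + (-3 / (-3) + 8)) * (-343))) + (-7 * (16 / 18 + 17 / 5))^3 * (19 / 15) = -1430199534126788 / 41726593125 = -34275.49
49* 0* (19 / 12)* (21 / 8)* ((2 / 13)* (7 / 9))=0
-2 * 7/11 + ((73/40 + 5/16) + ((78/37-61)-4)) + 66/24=-1930063/32560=-59.28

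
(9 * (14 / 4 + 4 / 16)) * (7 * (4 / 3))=315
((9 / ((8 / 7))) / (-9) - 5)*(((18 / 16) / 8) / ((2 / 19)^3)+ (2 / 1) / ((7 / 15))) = -21031419 / 28672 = -733.52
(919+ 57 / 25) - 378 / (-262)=3021917 / 3275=922.72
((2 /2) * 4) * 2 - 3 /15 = 39 /5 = 7.80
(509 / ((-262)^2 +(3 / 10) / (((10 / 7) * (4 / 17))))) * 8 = 1628800 / 27457957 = 0.06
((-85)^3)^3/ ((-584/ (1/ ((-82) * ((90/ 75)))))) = -1158084731416015625/ 287328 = -4030532114572.95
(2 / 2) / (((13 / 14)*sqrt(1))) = 1.08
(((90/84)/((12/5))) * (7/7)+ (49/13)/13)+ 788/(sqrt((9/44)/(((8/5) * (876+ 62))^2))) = 6969/9464+ 11826304 * sqrt(11)/15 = 2614894.94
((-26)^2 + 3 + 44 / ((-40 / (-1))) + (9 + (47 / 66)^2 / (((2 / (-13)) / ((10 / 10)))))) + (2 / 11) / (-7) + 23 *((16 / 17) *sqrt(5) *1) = 368 *sqrt(5) / 17 + 209107357 / 304920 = 734.18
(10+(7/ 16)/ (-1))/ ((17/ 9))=81/ 16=5.06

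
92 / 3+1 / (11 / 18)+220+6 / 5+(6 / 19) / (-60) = 1589431 / 6270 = 253.50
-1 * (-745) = 745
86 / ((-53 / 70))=-6020 / 53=-113.58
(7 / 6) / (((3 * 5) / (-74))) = -259 / 45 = -5.76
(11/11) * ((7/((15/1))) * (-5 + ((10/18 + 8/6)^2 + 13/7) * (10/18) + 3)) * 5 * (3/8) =2587/2916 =0.89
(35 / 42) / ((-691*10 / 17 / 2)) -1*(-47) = 194845 / 4146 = 47.00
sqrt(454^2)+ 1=455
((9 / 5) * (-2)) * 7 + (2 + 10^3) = 4884 / 5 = 976.80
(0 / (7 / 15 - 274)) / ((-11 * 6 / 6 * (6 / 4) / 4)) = 0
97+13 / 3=304 / 3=101.33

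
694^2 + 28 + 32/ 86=20711568/ 43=481664.37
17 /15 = 1.13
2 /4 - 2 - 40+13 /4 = -153 /4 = -38.25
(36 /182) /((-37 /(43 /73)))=-0.00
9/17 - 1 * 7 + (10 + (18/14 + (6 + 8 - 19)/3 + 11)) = 5051/357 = 14.15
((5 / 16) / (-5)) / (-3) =0.02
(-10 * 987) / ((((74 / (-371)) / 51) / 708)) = 66109595580 / 37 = 1786745826.49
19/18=1.06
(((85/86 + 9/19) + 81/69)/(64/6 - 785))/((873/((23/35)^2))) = -19813/11766099030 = -0.00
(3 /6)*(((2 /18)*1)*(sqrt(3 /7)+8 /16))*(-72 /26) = -2*sqrt(21) /91- 1 /13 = -0.18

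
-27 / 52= -0.52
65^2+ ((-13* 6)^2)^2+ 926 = 37020207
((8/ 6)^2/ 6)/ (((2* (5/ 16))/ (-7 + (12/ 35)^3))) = -19097408/ 5788125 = -3.30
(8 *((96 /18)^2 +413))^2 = 1010222656 /81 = 12471884.64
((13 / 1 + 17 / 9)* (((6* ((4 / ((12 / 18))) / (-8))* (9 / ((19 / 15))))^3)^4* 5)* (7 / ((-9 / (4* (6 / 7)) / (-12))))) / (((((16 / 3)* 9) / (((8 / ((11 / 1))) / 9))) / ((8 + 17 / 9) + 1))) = 77679682039786993800273000010986328125 / 1558173703022577344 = 49853031076767854275.75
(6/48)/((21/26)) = 13/84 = 0.15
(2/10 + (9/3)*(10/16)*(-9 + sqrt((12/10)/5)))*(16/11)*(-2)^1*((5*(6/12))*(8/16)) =667/11 - 15*sqrt(6)/11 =57.30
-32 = -32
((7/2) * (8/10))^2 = 7.84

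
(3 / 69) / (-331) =-1 / 7613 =-0.00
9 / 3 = 3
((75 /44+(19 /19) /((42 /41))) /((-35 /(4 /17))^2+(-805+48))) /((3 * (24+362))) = 4954 /45730521837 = 0.00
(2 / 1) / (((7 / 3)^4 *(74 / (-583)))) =-47223 / 88837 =-0.53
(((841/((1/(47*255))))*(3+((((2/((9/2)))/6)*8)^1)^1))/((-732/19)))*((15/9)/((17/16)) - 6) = 41159267465/9882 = 4165074.63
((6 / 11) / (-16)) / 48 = -1 / 1408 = -0.00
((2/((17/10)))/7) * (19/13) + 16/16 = 1927/1547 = 1.25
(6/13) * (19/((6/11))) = 209/13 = 16.08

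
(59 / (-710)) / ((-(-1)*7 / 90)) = -531 / 497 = -1.07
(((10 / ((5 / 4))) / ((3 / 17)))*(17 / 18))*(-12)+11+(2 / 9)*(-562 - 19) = -5687 / 9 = -631.89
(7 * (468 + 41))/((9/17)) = 60571/9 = 6730.11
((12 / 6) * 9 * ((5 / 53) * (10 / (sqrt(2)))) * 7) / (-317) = -0.27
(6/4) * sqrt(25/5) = 3.35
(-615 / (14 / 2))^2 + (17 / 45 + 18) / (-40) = 7718.42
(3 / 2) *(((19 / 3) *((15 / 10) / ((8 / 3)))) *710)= 60705 / 16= 3794.06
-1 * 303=-303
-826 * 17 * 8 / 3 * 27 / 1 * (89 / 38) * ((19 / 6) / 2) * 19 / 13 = -71235066 / 13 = -5479620.46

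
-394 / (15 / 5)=-394 / 3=-131.33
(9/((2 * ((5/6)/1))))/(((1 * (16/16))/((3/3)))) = 27/5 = 5.40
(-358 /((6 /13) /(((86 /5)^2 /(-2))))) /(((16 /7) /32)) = 120473444 /75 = 1606312.59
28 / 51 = 0.55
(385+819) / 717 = 1204 / 717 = 1.68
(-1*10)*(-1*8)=80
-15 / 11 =-1.36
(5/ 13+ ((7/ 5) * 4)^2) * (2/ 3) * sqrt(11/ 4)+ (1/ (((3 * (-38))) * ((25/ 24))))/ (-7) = 4/ 3325+ 3439 * sqrt(11)/ 325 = 35.10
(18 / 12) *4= 6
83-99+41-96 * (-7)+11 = 708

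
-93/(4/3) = -279/4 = -69.75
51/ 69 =17/ 23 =0.74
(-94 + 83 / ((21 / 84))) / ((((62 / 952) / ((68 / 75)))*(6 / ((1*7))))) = 26962544 / 6975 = 3865.60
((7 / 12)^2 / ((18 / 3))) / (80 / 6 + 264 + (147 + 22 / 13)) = 637 / 4785120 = 0.00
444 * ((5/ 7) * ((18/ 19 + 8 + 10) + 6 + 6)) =186480/ 19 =9814.74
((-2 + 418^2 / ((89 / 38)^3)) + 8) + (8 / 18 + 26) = 86492948900 / 6344721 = 13632.27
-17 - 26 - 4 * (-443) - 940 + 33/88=6315/8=789.38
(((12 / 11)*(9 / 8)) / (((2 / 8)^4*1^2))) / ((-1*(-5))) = 3456 / 55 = 62.84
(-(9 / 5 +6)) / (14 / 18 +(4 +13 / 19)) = -1.43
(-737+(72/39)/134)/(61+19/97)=-62265755/5170256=-12.04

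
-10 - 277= -287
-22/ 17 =-1.29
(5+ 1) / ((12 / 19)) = 19 / 2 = 9.50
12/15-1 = -1/5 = -0.20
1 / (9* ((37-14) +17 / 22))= 22 / 4707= 0.00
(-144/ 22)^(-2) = 121/ 5184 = 0.02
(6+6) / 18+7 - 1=20 / 3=6.67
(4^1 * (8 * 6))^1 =192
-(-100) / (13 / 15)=1500 / 13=115.38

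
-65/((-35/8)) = 104/7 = 14.86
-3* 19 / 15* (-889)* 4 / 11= 67564 / 55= 1228.44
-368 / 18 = -184 / 9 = -20.44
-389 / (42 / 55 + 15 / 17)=-236.33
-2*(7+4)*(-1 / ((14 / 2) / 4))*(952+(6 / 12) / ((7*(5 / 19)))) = 11971.41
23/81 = 0.28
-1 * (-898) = 898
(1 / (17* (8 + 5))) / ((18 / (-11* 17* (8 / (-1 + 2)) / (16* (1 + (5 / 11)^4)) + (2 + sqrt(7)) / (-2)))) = -162847 / 7144488 -sqrt(7) / 7956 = -0.02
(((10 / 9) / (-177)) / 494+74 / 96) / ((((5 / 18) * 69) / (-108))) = -4.34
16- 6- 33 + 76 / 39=-821 / 39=-21.05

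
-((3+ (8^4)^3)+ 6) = -68719476745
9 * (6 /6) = 9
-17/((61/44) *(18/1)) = -374/549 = -0.68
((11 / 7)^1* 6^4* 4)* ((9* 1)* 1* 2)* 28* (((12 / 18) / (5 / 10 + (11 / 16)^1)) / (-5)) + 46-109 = -43800417 / 95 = -461057.02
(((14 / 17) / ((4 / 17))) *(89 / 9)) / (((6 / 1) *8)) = 623 / 864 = 0.72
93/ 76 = 1.22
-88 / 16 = -11 / 2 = -5.50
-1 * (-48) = 48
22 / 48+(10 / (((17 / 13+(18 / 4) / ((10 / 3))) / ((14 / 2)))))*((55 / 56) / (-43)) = -102157 / 713112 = -0.14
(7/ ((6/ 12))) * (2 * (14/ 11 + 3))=1316/ 11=119.64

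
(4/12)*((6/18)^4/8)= 1/1944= 0.00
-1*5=-5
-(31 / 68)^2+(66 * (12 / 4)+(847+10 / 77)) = 372042403 / 356048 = 1044.92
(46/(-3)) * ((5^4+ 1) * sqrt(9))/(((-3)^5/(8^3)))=14743552/243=60673.05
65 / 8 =8.12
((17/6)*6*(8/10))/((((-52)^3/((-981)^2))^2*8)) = 15744357803457/197706096640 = 79.64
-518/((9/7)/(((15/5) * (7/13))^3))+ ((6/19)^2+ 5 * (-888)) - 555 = -5308486917/793117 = -6693.20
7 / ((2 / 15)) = 105 / 2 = 52.50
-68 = -68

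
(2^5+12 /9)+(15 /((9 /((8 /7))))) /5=236 /7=33.71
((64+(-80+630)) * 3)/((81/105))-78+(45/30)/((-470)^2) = 9184138427/3976200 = 2309.78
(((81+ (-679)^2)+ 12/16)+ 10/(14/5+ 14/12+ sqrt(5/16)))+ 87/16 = 409624298269/888304 - 9000 * sqrt(5)/55519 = 461130.40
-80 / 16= -5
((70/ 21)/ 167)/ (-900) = -1/ 45090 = -0.00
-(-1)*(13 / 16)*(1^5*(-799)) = -649.19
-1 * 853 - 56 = -909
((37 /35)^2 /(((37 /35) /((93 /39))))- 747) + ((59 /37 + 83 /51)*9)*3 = -188168602 /286195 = -657.48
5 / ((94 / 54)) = 2.87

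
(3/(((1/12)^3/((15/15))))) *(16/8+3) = 25920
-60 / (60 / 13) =-13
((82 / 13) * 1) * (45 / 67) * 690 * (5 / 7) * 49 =89113500 / 871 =102311.71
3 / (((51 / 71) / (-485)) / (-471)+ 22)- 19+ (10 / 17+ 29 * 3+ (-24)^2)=644.72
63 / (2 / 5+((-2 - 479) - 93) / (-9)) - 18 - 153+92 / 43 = -20847863 / 124184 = -167.88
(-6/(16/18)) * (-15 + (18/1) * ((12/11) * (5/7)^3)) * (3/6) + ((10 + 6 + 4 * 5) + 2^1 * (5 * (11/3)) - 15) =84.14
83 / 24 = 3.46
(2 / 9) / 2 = 1 / 9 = 0.11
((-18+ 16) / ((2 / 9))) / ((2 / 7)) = -63 / 2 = -31.50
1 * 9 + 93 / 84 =283 / 28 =10.11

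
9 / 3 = 3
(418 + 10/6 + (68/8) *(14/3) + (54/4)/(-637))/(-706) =-1755491/2698332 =-0.65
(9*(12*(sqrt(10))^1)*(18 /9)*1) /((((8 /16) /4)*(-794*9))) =-0.76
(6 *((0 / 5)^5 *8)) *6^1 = 0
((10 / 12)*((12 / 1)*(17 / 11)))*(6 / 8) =255 / 22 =11.59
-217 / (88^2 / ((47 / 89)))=-10199 / 689216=-0.01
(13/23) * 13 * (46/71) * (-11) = -3718/71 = -52.37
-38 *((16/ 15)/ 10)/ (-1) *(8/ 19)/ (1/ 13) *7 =155.31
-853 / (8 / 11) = -9383 / 8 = -1172.88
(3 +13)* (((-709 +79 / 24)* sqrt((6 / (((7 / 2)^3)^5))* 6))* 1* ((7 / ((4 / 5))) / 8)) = -1354960* sqrt(14) / 823543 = -6.16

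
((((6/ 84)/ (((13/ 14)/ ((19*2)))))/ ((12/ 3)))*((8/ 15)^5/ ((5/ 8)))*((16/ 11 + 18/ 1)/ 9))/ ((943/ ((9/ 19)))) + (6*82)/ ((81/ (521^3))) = 439812211614580611908/ 512004796875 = 859000177.93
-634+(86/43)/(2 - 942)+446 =-88361/470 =-188.00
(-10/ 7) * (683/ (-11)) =88.70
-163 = -163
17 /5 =3.40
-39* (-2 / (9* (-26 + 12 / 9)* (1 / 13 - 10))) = 169 / 4773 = 0.04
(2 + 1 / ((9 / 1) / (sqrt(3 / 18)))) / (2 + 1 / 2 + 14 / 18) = sqrt(6) / 177 + 36 / 59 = 0.62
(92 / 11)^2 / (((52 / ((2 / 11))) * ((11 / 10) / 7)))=296240 / 190333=1.56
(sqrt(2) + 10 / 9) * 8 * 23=1840 / 9 + 184 * sqrt(2)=464.66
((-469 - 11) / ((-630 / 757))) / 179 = 3.22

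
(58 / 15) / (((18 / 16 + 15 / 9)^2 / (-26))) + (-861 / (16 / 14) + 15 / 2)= -136245603 / 179560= -758.77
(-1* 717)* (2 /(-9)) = 478 /3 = 159.33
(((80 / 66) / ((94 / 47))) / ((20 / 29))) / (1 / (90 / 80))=87 / 88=0.99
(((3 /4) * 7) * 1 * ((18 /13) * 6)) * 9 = 5103 /13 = 392.54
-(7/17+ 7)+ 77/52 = -5243/884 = -5.93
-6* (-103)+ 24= 642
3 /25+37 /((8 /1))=949 /200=4.74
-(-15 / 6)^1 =5 / 2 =2.50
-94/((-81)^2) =-94/6561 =-0.01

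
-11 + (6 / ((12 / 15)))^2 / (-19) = -1061 / 76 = -13.96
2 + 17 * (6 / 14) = 65 / 7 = 9.29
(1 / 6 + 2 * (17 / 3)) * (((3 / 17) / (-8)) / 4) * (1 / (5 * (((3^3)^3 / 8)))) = -0.00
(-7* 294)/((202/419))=-431151/101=-4268.82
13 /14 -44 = -603 /14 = -43.07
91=91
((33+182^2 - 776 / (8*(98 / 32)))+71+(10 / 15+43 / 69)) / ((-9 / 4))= -448964564 / 30429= -14754.50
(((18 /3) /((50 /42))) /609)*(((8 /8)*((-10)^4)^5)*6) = 144000000000000000000 /29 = 4965517241379310344.83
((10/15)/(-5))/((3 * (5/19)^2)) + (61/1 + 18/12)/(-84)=-87307/63000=-1.39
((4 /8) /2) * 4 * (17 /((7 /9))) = 153 /7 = 21.86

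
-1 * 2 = -2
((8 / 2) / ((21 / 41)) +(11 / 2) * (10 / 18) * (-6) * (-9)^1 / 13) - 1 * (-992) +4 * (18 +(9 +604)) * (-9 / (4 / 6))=-9025789 / 273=-33061.50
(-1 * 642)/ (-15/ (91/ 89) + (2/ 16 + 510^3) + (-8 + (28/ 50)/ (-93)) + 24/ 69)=-24992931600/ 5164076035421209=-0.00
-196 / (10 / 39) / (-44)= 1911 / 110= 17.37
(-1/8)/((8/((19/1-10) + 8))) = -17/64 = -0.27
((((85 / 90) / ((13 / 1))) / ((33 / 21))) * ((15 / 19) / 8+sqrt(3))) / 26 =595 / 3390816+119 * sqrt(3) / 66924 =0.00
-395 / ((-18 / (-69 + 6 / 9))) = -1499.54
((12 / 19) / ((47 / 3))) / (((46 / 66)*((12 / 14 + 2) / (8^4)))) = 8515584 / 102695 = 82.92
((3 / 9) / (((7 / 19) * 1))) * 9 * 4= 228 / 7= 32.57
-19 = -19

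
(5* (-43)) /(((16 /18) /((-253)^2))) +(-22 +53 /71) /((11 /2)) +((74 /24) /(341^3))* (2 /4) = -15482180.74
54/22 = 27/11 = 2.45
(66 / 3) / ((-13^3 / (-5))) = 0.05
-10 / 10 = -1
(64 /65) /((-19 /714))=-45696 /1235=-37.00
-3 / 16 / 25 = -3 / 400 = -0.01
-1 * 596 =-596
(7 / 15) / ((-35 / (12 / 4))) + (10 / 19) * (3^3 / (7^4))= -38869 / 1140475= -0.03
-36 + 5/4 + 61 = 105/4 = 26.25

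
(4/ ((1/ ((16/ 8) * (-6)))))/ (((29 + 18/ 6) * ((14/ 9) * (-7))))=0.14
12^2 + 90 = 234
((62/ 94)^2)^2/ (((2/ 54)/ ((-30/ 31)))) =-24130710/ 4879681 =-4.95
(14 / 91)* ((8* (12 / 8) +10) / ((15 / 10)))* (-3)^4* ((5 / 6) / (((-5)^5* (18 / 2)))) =-44 / 8125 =-0.01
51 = 51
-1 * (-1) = 1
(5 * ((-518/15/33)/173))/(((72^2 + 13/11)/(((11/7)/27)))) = -814/2397778443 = -0.00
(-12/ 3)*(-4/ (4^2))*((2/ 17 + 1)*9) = 171/ 17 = 10.06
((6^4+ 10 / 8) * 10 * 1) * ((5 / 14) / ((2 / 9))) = 1167525 / 56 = 20848.66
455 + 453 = 908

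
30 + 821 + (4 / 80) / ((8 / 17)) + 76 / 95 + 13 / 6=81991 / 96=854.07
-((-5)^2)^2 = -625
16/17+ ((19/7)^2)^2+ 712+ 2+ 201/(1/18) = 179073117/40817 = 4387.22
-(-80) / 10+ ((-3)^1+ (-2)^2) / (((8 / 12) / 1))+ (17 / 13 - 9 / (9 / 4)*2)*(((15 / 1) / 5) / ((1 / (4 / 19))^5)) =611061925 / 64378574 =9.49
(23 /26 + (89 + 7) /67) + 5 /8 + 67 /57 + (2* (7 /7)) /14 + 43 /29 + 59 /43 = 24669419575 /3466949304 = 7.12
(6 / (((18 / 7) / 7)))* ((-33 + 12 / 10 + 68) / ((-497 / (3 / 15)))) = -1267 / 5325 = -0.24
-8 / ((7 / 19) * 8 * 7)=-19 / 49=-0.39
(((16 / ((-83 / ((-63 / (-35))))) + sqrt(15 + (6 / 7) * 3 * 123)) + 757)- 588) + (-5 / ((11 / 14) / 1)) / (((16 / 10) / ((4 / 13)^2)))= sqrt(16233) / 7 + 129822769 / 771485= 186.48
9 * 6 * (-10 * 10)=-5400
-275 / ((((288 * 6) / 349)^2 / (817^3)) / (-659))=12037467620816183425 / 2985984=4031323550566.98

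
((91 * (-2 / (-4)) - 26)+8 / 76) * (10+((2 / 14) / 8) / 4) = 1669545 / 8512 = 196.14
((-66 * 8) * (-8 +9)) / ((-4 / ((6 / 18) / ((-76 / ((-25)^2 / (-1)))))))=6875 / 19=361.84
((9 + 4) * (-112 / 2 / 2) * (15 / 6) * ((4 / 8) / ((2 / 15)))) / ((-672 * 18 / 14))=2275 / 576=3.95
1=1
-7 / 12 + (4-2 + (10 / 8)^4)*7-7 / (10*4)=116473 / 3840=30.33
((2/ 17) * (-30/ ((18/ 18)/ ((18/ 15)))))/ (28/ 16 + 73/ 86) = -4128/ 2533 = -1.63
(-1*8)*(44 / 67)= -352 / 67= -5.25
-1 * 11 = -11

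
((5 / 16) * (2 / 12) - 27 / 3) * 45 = -12885 / 32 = -402.66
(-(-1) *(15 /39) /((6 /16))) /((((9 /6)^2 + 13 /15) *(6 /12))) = 1600 /2431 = 0.66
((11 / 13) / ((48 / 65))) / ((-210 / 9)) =-11 / 224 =-0.05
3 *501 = 1503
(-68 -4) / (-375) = 24 / 125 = 0.19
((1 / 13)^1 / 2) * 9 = 9 / 26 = 0.35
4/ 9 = 0.44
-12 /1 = -12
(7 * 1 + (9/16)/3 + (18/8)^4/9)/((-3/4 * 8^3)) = -2569/98304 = -0.03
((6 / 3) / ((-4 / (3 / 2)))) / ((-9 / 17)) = 1.42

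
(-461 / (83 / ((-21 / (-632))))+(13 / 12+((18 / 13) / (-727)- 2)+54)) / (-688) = -78672725701 / 1023252057984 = -0.08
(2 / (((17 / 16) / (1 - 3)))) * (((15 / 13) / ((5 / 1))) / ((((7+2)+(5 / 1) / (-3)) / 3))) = -864 / 2431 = -0.36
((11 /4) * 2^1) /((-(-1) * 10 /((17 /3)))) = 187 /60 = 3.12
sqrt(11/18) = 0.78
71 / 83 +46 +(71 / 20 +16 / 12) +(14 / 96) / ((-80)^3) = 105537125819 / 2039808000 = 51.74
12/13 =0.92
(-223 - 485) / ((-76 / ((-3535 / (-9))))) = 208565 / 57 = 3659.04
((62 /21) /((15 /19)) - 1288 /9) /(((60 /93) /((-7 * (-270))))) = -2041443 /5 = -408288.60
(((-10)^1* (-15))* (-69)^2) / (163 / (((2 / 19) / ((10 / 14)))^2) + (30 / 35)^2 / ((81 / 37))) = 1259760600 / 13240267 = 95.15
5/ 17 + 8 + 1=158/ 17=9.29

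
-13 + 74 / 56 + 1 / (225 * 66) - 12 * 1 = -4922761 / 207900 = -23.68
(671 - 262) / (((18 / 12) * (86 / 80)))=32720 / 129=253.64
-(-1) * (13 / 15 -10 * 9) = -1337 / 15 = -89.13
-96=-96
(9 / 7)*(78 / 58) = 351 / 203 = 1.73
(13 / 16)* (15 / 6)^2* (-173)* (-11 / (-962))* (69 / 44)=-298425 / 18944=-15.75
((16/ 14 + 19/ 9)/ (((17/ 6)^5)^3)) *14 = 21419538186240/ 2862423051509815793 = 0.00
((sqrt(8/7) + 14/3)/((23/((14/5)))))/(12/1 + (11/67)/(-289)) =0.06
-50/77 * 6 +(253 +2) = 19335/77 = 251.10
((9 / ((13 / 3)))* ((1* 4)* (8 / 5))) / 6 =144 / 65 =2.22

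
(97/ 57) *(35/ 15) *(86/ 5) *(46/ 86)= 31234/ 855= 36.53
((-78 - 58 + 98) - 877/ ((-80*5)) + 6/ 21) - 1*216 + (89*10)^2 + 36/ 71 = 157419578269/ 198800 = 791848.99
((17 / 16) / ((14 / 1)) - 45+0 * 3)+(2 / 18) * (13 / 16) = -44.83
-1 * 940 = -940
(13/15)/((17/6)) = 26/85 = 0.31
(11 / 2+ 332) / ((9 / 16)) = 600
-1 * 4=-4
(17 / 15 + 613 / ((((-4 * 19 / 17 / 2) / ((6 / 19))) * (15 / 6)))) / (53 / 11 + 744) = -1995851 / 44603355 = -0.04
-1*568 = -568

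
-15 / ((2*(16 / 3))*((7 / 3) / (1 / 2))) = -135 / 448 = -0.30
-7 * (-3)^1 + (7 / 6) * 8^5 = 114751 / 3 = 38250.33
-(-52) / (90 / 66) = 572 / 15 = 38.13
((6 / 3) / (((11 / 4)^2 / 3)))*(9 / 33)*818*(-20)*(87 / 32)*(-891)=8575208.93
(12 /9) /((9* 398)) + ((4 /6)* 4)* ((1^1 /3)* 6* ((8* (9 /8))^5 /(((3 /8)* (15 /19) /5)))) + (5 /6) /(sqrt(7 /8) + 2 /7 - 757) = 6414731211284537006 /1206052212717 - 245* sqrt(14) /673395987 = 5318784.00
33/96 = 11/32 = 0.34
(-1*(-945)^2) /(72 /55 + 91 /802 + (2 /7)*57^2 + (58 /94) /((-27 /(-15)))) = -116637736272750 /121473699379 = -960.19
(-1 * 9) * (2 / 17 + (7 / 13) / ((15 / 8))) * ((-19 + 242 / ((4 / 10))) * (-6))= 14155416 / 1105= 12810.33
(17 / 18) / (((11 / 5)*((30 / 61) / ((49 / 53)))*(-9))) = -50813 / 566676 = -0.09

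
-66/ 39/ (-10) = 11/ 65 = 0.17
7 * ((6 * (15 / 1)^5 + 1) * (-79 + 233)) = 4911638578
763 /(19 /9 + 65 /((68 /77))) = 466956 /46337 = 10.08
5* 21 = 105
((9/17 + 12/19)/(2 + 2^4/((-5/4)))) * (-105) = 21875/1938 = 11.29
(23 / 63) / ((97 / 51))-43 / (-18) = 31543 / 12222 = 2.58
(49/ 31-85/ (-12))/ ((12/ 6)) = 3223/ 744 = 4.33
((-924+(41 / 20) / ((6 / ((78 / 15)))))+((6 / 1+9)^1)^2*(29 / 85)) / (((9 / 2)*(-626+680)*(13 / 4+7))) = -4311839 / 12702825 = -0.34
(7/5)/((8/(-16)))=-14/5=-2.80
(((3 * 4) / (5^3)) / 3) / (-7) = -0.00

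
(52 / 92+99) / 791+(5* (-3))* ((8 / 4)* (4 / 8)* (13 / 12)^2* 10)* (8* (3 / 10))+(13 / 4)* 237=25315623 / 72772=347.88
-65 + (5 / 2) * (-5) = -155 / 2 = -77.50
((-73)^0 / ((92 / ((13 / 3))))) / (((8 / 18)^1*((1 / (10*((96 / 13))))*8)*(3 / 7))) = 105 / 46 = 2.28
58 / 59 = 0.98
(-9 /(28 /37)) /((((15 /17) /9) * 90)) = -1887 /1400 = -1.35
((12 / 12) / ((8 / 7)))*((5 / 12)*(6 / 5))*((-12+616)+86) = 301.88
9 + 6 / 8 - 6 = 15 / 4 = 3.75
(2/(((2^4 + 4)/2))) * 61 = 61/5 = 12.20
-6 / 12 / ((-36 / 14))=7 / 36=0.19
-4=-4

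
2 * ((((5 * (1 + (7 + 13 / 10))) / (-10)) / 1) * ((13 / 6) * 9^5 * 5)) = -23796747 / 4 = -5949186.75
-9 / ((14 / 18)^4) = -59049 / 2401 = -24.59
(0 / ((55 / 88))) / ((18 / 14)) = 0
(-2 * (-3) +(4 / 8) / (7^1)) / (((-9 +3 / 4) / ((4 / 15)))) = -0.20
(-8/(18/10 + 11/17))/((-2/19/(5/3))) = 51.76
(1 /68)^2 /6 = 0.00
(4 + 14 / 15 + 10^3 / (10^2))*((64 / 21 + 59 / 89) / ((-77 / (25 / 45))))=-221920 / 555093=-0.40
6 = 6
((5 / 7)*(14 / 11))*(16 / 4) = 40 / 11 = 3.64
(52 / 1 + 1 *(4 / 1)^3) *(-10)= -1160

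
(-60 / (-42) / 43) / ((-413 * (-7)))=10 / 870191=0.00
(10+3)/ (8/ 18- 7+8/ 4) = -117/ 41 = -2.85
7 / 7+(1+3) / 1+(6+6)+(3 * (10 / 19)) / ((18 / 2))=979 / 57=17.18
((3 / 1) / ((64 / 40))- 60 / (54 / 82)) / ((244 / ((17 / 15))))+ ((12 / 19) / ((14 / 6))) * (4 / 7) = -12748319 / 49067424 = -0.26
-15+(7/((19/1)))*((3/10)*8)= -1341/95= -14.12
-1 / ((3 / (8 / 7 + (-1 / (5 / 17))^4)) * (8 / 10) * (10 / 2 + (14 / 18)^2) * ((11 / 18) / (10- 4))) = -429852663 / 4369750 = -98.37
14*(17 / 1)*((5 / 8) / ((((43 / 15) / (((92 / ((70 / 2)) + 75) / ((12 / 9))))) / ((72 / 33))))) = 566865 / 86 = 6591.45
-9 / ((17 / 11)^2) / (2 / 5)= -5445 / 578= -9.42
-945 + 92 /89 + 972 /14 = -544837 /623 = -874.54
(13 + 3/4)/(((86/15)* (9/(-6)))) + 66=11077/172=64.40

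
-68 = -68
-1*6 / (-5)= 6 / 5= 1.20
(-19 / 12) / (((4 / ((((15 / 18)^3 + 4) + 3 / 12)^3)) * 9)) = -21557903633 / 4353564672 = -4.95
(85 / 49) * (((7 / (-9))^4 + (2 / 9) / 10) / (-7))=-216478 / 2250423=-0.10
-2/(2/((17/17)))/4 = -1/4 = -0.25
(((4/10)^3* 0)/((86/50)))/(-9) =0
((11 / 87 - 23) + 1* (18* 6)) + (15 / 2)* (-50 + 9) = -38693 / 174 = -222.37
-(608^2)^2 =-136651472896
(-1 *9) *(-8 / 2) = 36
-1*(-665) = 665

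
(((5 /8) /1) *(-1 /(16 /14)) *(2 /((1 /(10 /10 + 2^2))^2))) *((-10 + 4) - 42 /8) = 39375 /128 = 307.62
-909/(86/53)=-48177/86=-560.20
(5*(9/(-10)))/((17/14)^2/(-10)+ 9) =-8820/17351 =-0.51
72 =72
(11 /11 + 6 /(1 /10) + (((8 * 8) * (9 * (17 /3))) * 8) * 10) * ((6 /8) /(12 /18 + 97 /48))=3134172 /43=72887.72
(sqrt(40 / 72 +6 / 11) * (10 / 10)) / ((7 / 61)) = 61 * sqrt(1199) / 231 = 9.14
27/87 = 9/29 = 0.31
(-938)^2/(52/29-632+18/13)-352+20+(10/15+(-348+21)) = -243884819/118533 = -2057.53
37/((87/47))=1739/87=19.99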